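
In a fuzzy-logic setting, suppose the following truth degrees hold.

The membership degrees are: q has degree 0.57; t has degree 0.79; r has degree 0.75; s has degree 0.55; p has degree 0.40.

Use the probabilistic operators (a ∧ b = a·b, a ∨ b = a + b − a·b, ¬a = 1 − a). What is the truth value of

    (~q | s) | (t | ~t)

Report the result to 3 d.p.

~q = 1 − 0.5700 = 0.4300
~q | s = a + b − a·b on (0.4300, 0.5500) = 0.7435
~t = 1 − 0.7900 = 0.2100
t | ~t = a + b − a·b on (0.7900, 0.2100) = 0.8341
(~q | s) | (t | ~t) = a + b − a·b on (0.7435, 0.8341) = 0.9574

0.957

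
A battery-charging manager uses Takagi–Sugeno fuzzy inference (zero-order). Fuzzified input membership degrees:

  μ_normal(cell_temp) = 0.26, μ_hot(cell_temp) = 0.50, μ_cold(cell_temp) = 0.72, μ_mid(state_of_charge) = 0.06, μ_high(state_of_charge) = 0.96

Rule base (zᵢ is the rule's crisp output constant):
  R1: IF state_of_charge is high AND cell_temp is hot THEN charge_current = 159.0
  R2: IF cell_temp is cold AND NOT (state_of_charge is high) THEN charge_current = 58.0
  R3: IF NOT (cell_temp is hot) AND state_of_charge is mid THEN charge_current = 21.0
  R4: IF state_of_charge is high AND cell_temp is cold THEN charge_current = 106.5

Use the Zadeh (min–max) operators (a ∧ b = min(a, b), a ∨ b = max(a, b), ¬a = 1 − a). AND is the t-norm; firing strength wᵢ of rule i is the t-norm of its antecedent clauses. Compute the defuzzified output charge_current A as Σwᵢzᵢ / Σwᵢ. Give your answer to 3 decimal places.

121.030

R1 (z=159.0): high=0.96, hot=0.50; AND[min(a, b)] → w = 0.50
R2 (z=58.0): cold=0.72, ¬high=1−0.96=0.04; AND[min(a, b)] → w = 0.04
R3 (z=21.0): ¬hot=1−0.50=0.50, mid=0.06; AND[min(a, b)] → w = 0.06
R4 (z=106.5): high=0.96, cold=0.72; AND[min(a, b)] → w = 0.72
Weighted average = (0.50·159.0 + 0.04·58.0 + 0.06·21.0 + 0.72·106.5) / (0.50 + 0.04 + 0.06 + 0.72)
  = 159.7600 / 1.3200 = 121.030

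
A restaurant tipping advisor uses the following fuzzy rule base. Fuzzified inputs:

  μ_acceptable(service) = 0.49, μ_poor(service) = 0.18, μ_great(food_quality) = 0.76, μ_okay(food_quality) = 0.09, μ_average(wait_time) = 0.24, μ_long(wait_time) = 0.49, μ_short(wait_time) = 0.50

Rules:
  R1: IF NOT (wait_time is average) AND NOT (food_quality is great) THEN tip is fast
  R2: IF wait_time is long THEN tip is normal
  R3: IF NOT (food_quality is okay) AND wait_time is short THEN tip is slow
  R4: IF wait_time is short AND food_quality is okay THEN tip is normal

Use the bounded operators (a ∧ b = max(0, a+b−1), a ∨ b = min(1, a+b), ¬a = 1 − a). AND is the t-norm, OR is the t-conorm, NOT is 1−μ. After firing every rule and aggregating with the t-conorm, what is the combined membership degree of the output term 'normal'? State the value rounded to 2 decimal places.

R1: ¬average=1−0.24=0.76, ¬great=1−0.76=0.24; AND[max(0, a+b−1)] → w = 0.00
R2: long=0.49 → w = 0.49
R3: ¬okay=1−0.09=0.91, short=0.50; AND[max(0, a+b−1)] → w = 0.41
R4: short=0.50, okay=0.09; AND[max(0, a+b−1)] → w = 0.00
Rules with consequent 'normal': {R2, R4} → strengths 0.49, 0.00
Aggregate via t-conorm [min(1, a+b)]: 0.49

0.49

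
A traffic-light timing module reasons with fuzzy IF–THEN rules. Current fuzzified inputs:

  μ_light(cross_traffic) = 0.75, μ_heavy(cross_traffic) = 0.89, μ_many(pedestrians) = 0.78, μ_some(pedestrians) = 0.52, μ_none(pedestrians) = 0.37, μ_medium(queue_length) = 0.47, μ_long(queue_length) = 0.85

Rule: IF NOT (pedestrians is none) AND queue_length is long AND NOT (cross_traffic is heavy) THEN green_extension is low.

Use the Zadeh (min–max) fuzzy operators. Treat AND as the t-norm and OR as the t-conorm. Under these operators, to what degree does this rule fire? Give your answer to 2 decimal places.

0.11

firing strength: ¬none=1−0.37=0.63, long=0.85, ¬heavy=1−0.89=0.11; AND[min(a, b)] → w = 0.11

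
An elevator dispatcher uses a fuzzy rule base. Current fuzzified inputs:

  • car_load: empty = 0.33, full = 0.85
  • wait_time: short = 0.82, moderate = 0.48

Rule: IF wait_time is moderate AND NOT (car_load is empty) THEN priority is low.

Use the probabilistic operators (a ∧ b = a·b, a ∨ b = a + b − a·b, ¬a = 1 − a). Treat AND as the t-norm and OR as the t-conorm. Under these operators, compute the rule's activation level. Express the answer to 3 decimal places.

firing strength: moderate=0.48, ¬empty=1−0.33=0.67; AND[a·b] → w = 0.3216

0.322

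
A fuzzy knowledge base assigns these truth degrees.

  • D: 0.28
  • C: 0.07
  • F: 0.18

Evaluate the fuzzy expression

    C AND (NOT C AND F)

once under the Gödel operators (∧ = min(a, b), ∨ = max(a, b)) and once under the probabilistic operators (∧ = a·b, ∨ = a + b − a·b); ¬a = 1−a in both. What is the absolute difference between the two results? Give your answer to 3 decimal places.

Under Gödel:
  NOT C = 1 − 0.07 = 0.93
  NOT C AND F = min(a, b) on (0.93, 0.18) = 0.18
  C AND (NOT C AND F) = min(a, b) on (0.07, 0.18) = 0.07
  → value = 0.0700
Under probabilistic:
  NOT C = 1 − 0.0700 = 0.9300
  NOT C AND F = a·b on (0.9300, 0.1800) = 0.1674
  C AND (NOT C AND F) = a·b on (0.0700, 0.1674) = 0.0117
  → value = 0.0117
|0.0700 − 0.0117| = 0.058

0.058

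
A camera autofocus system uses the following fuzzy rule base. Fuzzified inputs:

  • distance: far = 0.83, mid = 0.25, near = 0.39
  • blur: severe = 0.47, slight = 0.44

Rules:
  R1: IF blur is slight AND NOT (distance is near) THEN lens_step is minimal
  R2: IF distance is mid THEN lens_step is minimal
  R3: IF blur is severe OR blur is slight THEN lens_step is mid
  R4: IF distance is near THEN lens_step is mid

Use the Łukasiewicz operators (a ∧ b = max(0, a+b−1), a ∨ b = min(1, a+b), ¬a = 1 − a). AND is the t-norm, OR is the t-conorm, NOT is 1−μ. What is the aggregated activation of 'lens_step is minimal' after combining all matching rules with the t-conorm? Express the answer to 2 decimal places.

R1: slight=0.44, ¬near=1−0.39=0.61; AND[max(0, a+b−1)] → w = 0.05
R2: mid=0.25 → w = 0.25
R3: severe=0.47, slight=0.44; OR[min(1, a+b)] → w = 0.91
R4: near=0.39 → w = 0.39
Rules with consequent 'minimal': {R1, R2} → strengths 0.05, 0.25
Aggregate via t-conorm [min(1, a+b)]: 0.30

0.30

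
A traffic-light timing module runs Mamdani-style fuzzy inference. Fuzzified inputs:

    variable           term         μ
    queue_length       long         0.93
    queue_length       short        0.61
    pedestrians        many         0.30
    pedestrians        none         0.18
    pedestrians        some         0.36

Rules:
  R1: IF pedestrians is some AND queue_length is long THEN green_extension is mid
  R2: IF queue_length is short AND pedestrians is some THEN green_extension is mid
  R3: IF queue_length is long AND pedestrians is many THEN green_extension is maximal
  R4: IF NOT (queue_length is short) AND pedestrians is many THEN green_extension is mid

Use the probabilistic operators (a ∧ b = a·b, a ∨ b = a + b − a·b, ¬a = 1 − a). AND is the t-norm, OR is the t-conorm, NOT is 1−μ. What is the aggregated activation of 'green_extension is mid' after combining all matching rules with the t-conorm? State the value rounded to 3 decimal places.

0.542

R1: some=0.36, long=0.93; AND[a·b] → w = 0.3348
R2: short=0.61, some=0.36; AND[a·b] → w = 0.2196
R3: long=0.93, many=0.30; AND[a·b] → w = 0.2790
R4: ¬short=1−0.61=0.39, many=0.30; AND[a·b] → w = 0.1170
Rules with consequent 'mid': {R1, R2, R4} → strengths 0.3348, 0.2196, 0.1170
Aggregate via t-conorm [a + b − a·b]: 0.5416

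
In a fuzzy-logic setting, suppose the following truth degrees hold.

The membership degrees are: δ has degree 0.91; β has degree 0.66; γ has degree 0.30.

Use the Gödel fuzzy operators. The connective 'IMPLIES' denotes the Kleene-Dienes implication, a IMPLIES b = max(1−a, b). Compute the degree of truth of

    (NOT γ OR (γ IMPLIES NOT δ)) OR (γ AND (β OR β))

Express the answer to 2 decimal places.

NOT γ = 1 − 0.30 = 0.70
NOT δ = 1 − 0.91 = 0.09
γ IMPLIES NOT δ  [Kleene-Dienes: max(1−a, b)] with a=0.30, b=0.09 → 0.70
NOT γ OR (γ IMPLIES NOT δ) = max(a, b) on (0.70, 0.70) = 0.70
β OR β = max(a, b) on (0.66, 0.66) = 0.66
γ AND (β OR β) = min(a, b) on (0.30, 0.66) = 0.30
(NOT γ OR (γ IMPLIES NOT δ)) OR (γ AND (β OR β)) = max(a, b) on (0.70, 0.30) = 0.70

0.70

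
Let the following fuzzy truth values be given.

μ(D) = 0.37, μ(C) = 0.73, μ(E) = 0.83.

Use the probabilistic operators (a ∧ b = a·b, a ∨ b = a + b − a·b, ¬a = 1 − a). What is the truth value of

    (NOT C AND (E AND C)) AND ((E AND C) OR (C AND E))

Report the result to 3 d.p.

NOT C = 1 − 0.7300 = 0.2700
E AND C = a·b on (0.8300, 0.7300) = 0.6059
NOT C AND (E AND C) = a·b on (0.2700, 0.6059) = 0.1636
E AND C = a·b on (0.8300, 0.7300) = 0.6059
C AND E = a·b on (0.7300, 0.8300) = 0.6059
(E AND C) OR (C AND E) = a + b − a·b on (0.6059, 0.6059) = 0.8447
(NOT C AND (E AND C)) AND ((E AND C) OR (C AND E)) = a·b on (0.1636, 0.8447) = 0.1382

0.138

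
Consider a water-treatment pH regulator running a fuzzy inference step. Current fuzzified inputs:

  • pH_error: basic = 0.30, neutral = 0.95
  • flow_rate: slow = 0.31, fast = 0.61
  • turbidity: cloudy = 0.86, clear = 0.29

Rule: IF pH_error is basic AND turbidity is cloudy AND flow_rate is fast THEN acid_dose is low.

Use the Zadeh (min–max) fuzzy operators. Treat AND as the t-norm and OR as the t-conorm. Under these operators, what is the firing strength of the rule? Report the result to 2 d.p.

firing strength: basic=0.30, cloudy=0.86, fast=0.61; AND[min(a, b)] → w = 0.30

0.30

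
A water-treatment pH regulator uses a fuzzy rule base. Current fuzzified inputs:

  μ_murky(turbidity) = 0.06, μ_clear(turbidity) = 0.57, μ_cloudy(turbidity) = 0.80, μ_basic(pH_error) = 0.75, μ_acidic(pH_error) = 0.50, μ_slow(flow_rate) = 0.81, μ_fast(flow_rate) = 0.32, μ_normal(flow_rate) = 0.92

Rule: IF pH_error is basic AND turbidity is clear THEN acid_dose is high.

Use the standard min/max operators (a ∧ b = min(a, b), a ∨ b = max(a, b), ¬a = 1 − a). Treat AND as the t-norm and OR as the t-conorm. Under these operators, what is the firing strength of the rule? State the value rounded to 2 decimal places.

0.57

firing strength: basic=0.75, clear=0.57; AND[min(a, b)] → w = 0.57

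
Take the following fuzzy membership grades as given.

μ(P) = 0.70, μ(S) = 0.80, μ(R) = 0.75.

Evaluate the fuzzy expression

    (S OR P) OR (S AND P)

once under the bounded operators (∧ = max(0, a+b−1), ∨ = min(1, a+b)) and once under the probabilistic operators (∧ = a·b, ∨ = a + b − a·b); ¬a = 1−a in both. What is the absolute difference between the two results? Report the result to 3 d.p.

0.026

Under bounded:
  S OR P = min(1, a+b) on (0.80, 0.70) = 1.00
  S AND P = max(0, a+b−1) on (0.80, 0.70) = 0.50
  (S OR P) OR (S AND P) = min(1, a+b) on (1.00, 0.50) = 1.00
  → value = 1.0000
Under probabilistic:
  S OR P = a + b − a·b on (0.8000, 0.7000) = 0.9400
  S AND P = a·b on (0.8000, 0.7000) = 0.5600
  (S OR P) OR (S AND P) = a + b − a·b on (0.9400, 0.5600) = 0.9736
  → value = 0.9736
|1.0000 − 0.9736| = 0.026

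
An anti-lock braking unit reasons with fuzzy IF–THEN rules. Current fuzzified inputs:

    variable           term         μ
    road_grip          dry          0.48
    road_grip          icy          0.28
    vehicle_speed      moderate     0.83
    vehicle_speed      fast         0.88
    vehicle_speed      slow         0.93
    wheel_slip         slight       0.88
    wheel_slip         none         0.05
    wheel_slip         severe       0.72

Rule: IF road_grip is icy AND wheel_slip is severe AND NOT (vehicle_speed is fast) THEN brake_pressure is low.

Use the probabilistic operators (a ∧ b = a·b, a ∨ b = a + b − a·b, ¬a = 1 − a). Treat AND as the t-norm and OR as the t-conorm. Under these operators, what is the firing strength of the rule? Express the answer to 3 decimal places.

0.024

firing strength: icy=0.28, severe=0.72, ¬fast=1−0.88=0.12; AND[a·b] → w = 0.0242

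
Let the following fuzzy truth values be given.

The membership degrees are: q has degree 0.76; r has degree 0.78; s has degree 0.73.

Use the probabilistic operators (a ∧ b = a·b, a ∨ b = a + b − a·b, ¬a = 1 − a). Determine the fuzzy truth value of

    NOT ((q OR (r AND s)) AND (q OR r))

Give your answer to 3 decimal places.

r AND s = a·b on (0.7800, 0.7300) = 0.5694
q OR (r AND s) = a + b − a·b on (0.7600, 0.5694) = 0.8967
q OR r = a + b − a·b on (0.7600, 0.7800) = 0.9472
(q OR (r AND s)) AND (q OR r) = a·b on (0.8967, 0.9472) = 0.8493
NOT ((q OR (r AND s)) AND (q OR r)) = 1 − 0.8493 = 0.1507

0.151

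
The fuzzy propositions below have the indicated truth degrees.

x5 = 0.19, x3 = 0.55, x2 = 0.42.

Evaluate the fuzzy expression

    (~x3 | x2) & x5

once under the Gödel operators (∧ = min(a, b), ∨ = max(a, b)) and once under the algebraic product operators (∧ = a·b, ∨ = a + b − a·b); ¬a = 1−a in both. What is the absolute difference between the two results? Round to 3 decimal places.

Under Gödel:
  ~x3 = 1 − 0.55 = 0.45
  ~x3 | x2 = max(a, b) on (0.45, 0.42) = 0.45
  (~x3 | x2) & x5 = min(a, b) on (0.45, 0.19) = 0.19
  → value = 0.1900
Under algebraic product:
  ~x3 = 1 − 0.5500 = 0.4500
  ~x3 | x2 = a + b − a·b on (0.4500, 0.4200) = 0.6810
  (~x3 | x2) & x5 = a·b on (0.6810, 0.1900) = 0.1294
  → value = 0.1294
|0.1900 − 0.1294| = 0.061

0.061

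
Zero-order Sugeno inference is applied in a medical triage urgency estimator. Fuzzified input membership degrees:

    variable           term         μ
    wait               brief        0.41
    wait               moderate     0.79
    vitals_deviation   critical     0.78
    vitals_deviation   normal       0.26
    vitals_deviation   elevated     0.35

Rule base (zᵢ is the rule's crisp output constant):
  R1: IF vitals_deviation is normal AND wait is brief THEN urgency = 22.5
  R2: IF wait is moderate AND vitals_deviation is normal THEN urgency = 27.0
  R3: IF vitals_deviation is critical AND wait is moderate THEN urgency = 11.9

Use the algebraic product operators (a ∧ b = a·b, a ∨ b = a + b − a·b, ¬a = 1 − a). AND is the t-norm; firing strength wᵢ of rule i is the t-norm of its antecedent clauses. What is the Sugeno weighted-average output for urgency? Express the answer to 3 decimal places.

16.459

R1 (z=22.5): normal=0.26, brief=0.41; AND[a·b] → w = 0.1066
R2 (z=27.0): moderate=0.79, normal=0.26; AND[a·b] → w = 0.2054
R3 (z=11.9): critical=0.78, moderate=0.79; AND[a·b] → w = 0.6162
Weighted average = (0.1066·22.5 + 0.2054·27.0 + 0.6162·11.9) / (0.1066 + 0.2054 + 0.6162)
  = 15.2771 / 0.9282 = 16.459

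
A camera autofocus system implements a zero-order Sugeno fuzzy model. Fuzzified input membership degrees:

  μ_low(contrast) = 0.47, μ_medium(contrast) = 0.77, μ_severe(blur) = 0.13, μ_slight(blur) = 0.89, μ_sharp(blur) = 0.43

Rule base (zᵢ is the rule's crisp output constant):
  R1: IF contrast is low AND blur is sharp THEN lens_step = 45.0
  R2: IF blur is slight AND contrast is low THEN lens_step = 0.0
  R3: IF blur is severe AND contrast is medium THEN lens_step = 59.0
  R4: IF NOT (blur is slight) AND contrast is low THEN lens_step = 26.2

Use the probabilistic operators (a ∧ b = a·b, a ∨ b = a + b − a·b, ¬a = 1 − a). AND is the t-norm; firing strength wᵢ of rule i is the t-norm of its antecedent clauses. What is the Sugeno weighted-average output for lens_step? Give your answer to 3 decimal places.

R1 (z=45.0): low=0.47, sharp=0.43; AND[a·b] → w = 0.2021
R2 (z=0.0): slight=0.89, low=0.47; AND[a·b] → w = 0.4183
R3 (z=59.0): severe=0.13, medium=0.77; AND[a·b] → w = 0.1001
R4 (z=26.2): ¬slight=1−0.89=0.11, low=0.47; AND[a·b] → w = 0.0517
Weighted average = (0.2021·45.0 + 0.4183·0.0 + 0.1001·59.0 + 0.0517·26.2) / (0.2021 + 0.4183 + 0.1001 + 0.0517)
  = 16.3549 / 0.7722 = 21.180

21.180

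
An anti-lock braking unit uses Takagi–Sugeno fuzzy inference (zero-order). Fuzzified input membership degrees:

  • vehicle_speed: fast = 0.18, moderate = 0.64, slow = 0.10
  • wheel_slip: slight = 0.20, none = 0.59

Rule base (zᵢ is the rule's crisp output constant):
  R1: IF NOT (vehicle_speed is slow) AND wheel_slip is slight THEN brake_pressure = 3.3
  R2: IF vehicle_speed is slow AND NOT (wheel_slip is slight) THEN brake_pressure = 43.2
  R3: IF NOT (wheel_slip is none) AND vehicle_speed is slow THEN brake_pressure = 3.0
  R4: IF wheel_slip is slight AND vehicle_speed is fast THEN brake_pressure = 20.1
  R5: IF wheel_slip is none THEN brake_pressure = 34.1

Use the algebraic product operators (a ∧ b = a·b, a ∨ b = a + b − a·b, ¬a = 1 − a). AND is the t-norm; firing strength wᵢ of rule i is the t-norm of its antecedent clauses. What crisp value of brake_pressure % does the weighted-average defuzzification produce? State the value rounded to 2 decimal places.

R1 (z=3.3): ¬slow=1−0.10=0.90, slight=0.20; AND[a·b] → w = 0.1800
R2 (z=43.2): slow=0.10, ¬slight=1−0.20=0.80; AND[a·b] → w = 0.0800
R3 (z=3.0): ¬none=1−0.59=0.41, slow=0.10; AND[a·b] → w = 0.0410
R4 (z=20.1): slight=0.20, fast=0.18; AND[a·b] → w = 0.0360
R5 (z=34.1): none=0.59 → w = 0.5900
Weighted average = (0.1800·3.3 + 0.0800·43.2 + 0.0410·3.0 + 0.0360·20.1 + 0.5900·34.1) / (0.1800 + 0.0800 + 0.0410 + 0.0360 + 0.5900)
  = 25.0156 / 0.9270 = 26.99

26.99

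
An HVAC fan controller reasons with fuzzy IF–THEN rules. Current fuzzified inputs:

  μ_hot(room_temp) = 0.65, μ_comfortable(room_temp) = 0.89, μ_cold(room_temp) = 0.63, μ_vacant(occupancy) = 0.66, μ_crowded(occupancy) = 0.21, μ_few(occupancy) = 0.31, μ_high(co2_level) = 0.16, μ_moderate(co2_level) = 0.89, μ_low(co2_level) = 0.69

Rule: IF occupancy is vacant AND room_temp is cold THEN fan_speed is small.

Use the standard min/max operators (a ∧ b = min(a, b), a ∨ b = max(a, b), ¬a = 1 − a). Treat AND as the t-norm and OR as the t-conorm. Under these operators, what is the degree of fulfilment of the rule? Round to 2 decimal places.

0.63

firing strength: vacant=0.66, cold=0.63; AND[min(a, b)] → w = 0.63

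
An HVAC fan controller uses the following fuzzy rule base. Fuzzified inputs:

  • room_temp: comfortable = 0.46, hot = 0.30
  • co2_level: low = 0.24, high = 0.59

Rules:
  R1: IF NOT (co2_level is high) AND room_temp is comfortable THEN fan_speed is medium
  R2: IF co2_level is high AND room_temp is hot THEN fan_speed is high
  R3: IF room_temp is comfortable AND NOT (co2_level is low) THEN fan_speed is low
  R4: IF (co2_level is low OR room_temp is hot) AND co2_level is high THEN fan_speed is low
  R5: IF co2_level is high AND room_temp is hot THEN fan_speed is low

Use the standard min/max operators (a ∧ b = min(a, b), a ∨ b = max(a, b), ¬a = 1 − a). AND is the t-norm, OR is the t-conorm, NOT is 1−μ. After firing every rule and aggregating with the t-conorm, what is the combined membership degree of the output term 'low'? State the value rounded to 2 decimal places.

0.46

R1: ¬high=1−0.59=0.41, comfortable=0.46; AND[min(a, b)] → w = 0.41
R2: high=0.59, hot=0.30; AND[min(a, b)] → w = 0.30
R3: comfortable=0.46, ¬low=1−0.24=0.76; AND[min(a, b)] → w = 0.46
R4: (low=0.24 OR hot=0.30) = 0.30; AND[min(a, b)] with high=0.59 → w = 0.30
R5: high=0.59, hot=0.30; AND[min(a, b)] → w = 0.30
Rules with consequent 'low': {R3, R4, R5} → strengths 0.46, 0.30, 0.30
Aggregate via t-conorm [max(a, b)]: 0.46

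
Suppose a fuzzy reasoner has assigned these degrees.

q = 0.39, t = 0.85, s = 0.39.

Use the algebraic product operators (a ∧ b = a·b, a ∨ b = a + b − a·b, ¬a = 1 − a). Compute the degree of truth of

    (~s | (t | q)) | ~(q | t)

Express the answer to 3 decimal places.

~s = 1 − 0.3900 = 0.6100
t | q = a + b − a·b on (0.8500, 0.3900) = 0.9085
~s | (t | q) = a + b − a·b on (0.6100, 0.9085) = 0.9643
q | t = a + b − a·b on (0.3900, 0.8500) = 0.9085
~(q | t) = 1 − 0.9085 = 0.0915
(~s | (t | q)) | ~(q | t) = a + b − a·b on (0.9643, 0.0915) = 0.9676

0.968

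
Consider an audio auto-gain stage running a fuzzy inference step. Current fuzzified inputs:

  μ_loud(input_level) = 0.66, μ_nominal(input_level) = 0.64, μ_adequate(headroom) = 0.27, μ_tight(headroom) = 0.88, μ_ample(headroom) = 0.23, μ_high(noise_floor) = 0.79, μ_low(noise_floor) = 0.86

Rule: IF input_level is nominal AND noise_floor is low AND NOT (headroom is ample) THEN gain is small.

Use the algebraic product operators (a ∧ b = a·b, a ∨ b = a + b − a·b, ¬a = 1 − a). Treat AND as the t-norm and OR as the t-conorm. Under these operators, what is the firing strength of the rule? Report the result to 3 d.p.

firing strength: nominal=0.64, low=0.86, ¬ample=1−0.23=0.77; AND[a·b] → w = 0.4238

0.424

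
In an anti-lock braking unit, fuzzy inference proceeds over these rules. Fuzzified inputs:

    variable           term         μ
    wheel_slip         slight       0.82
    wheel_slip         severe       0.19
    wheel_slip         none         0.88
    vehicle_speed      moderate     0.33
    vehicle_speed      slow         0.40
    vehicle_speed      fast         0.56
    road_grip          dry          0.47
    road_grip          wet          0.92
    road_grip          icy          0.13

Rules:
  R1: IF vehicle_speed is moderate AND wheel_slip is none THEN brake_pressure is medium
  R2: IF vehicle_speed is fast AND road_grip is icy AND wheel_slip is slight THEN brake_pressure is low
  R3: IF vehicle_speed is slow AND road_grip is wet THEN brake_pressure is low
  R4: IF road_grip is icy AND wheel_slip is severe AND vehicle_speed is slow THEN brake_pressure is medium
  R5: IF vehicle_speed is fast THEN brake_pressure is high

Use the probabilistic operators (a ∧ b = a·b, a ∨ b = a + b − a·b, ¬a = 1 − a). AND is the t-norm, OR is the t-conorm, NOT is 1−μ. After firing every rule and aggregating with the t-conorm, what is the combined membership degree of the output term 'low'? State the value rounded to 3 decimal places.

0.406

R1: moderate=0.33, none=0.88; AND[a·b] → w = 0.2904
R2: fast=0.56, icy=0.13, slight=0.82; AND[a·b] → w = 0.0597
R3: slow=0.40, wet=0.92; AND[a·b] → w = 0.3680
R4: icy=0.13, severe=0.19, slow=0.40; AND[a·b] → w = 0.0099
R5: fast=0.56 → w = 0.5600
Rules with consequent 'low': {R2, R3} → strengths 0.0597, 0.3680
Aggregate via t-conorm [a + b − a·b]: 0.4057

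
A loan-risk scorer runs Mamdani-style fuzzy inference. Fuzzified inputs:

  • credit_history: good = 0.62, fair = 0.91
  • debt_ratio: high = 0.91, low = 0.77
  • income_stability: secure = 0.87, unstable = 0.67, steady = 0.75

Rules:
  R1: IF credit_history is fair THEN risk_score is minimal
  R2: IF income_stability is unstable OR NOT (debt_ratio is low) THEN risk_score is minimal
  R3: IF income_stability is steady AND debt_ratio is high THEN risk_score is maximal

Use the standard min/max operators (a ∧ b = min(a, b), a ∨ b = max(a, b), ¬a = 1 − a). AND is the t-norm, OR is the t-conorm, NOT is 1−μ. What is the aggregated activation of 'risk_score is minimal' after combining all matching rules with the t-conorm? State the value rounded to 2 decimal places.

R1: fair=0.91 → w = 0.91
R2: unstable=0.67, ¬low=1−0.77=0.23; OR[max(a, b)] → w = 0.67
R3: steady=0.75, high=0.91; AND[min(a, b)] → w = 0.75
Rules with consequent 'minimal': {R1, R2} → strengths 0.91, 0.67
Aggregate via t-conorm [max(a, b)]: 0.91

0.91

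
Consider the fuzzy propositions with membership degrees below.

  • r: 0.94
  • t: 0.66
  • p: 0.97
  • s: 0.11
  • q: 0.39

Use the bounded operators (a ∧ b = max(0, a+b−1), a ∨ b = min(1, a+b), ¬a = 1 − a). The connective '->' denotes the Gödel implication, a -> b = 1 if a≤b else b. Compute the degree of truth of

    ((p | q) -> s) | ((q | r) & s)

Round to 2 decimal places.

0.22

p | q = min(1, a+b) on (0.97, 0.39) = 1.00
(p | q) -> s  [Gödel: 1 if a≤b else b] with a=1.00, b=0.11 → 0.11
q | r = min(1, a+b) on (0.39, 0.94) = 1.00
(q | r) & s = max(0, a+b−1) on (1.00, 0.11) = 0.11
((p | q) -> s) | ((q | r) & s) = min(1, a+b) on (0.11, 0.11) = 0.22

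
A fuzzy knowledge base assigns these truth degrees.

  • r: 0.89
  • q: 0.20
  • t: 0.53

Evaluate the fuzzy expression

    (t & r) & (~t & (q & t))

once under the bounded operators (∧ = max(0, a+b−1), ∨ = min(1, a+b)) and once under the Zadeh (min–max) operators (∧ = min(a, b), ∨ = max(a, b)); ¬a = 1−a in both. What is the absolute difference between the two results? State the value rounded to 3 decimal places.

Under bounded:
  t & r = max(0, a+b−1) on (0.53, 0.89) = 0.42
  ~t = 1 − 0.53 = 0.47
  q & t = max(0, a+b−1) on (0.20, 0.53) = 0.00
  ~t & (q & t) = max(0, a+b−1) on (0.47, 0.00) = 0.00
  (t & r) & (~t & (q & t)) = max(0, a+b−1) on (0.42, 0.00) = 0.00
  → value = 0.0000
Under Zadeh (min–max):
  t & r = min(a, b) on (0.53, 0.89) = 0.53
  ~t = 1 − 0.53 = 0.47
  q & t = min(a, b) on (0.20, 0.53) = 0.20
  ~t & (q & t) = min(a, b) on (0.47, 0.20) = 0.20
  (t & r) & (~t & (q & t)) = min(a, b) on (0.53, 0.20) = 0.20
  → value = 0.2000
|0.0000 − 0.2000| = 0.200

0.200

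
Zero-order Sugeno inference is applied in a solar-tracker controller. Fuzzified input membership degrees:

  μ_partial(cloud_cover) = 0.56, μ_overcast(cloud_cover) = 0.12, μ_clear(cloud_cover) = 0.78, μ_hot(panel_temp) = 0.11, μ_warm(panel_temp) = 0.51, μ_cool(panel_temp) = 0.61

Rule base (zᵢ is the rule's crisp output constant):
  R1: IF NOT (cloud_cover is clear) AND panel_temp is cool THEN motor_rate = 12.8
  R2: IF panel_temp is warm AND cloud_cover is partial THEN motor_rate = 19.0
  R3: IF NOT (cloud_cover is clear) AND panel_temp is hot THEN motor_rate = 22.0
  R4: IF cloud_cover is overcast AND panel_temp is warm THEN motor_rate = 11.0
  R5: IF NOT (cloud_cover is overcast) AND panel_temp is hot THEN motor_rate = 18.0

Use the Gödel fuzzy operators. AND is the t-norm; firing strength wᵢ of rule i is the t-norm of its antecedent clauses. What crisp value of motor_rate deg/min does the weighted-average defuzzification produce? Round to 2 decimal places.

R1 (z=12.8): ¬clear=1−0.78=0.22, cool=0.61; AND[min(a, b)] → w = 0.22
R2 (z=19.0): warm=0.51, partial=0.56; AND[min(a, b)] → w = 0.51
R3 (z=22.0): ¬clear=1−0.78=0.22, hot=0.11; AND[min(a, b)] → w = 0.11
R4 (z=11.0): overcast=0.12, warm=0.51; AND[min(a, b)] → w = 0.12
R5 (z=18.0): ¬overcast=1−0.12=0.88, hot=0.11; AND[min(a, b)] → w = 0.11
Weighted average = (0.22·12.8 + 0.51·19.0 + 0.11·22.0 + 0.12·11.0 + 0.11·18.0) / (0.22 + 0.51 + 0.11 + 0.12 + 0.11)
  = 18.2260 / 1.0700 = 17.03

17.03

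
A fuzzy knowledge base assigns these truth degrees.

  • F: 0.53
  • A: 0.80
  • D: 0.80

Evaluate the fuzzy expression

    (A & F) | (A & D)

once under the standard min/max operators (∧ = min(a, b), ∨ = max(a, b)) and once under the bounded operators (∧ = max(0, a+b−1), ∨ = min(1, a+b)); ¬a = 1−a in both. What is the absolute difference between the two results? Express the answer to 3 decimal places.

0.130

Under standard min/max:
  A & F = min(a, b) on (0.80, 0.53) = 0.53
  A & D = min(a, b) on (0.80, 0.80) = 0.80
  (A & F) | (A & D) = max(a, b) on (0.53, 0.80) = 0.80
  → value = 0.8000
Under bounded:
  A & F = max(0, a+b−1) on (0.80, 0.53) = 0.33
  A & D = max(0, a+b−1) on (0.80, 0.80) = 0.60
  (A & F) | (A & D) = min(1, a+b) on (0.33, 0.60) = 0.93
  → value = 0.9300
|0.8000 − 0.9300| = 0.130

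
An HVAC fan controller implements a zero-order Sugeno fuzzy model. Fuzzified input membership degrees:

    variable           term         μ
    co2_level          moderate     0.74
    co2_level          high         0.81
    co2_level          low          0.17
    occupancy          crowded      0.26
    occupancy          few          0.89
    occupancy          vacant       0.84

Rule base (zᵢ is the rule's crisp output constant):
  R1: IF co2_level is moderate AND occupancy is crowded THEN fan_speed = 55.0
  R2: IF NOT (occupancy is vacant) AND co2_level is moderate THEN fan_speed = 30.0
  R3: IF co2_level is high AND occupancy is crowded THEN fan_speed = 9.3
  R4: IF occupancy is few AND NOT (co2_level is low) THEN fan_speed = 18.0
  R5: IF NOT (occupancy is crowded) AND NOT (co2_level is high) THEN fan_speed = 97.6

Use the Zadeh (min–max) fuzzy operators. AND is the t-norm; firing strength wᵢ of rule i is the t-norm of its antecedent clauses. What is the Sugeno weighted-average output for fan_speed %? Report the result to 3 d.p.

R1 (z=55.0): moderate=0.74, crowded=0.26; AND[min(a, b)] → w = 0.26
R2 (z=30.0): ¬vacant=1−0.84=0.16, moderate=0.74; AND[min(a, b)] → w = 0.16
R3 (z=9.3): high=0.81, crowded=0.26; AND[min(a, b)] → w = 0.26
R4 (z=18.0): few=0.89, ¬low=1−0.17=0.83; AND[min(a, b)] → w = 0.83
R5 (z=97.6): ¬crowded=1−0.26=0.74, ¬high=1−0.81=0.19; AND[min(a, b)] → w = 0.19
Weighted average = (0.26·55.0 + 0.16·30.0 + 0.26·9.3 + 0.83·18.0 + 0.19·97.6) / (0.26 + 0.16 + 0.26 + 0.83 + 0.19)
  = 55.0020 / 1.7000 = 32.354

32.354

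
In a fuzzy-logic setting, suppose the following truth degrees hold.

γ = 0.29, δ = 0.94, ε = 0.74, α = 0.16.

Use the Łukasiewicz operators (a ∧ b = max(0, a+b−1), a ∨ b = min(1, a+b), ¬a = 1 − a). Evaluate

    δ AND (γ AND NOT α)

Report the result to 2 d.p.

0.07

NOT α = 1 − 0.16 = 0.84
γ AND NOT α = max(0, a+b−1) on (0.29, 0.84) = 0.13
δ AND (γ AND NOT α) = max(0, a+b−1) on (0.94, 0.13) = 0.07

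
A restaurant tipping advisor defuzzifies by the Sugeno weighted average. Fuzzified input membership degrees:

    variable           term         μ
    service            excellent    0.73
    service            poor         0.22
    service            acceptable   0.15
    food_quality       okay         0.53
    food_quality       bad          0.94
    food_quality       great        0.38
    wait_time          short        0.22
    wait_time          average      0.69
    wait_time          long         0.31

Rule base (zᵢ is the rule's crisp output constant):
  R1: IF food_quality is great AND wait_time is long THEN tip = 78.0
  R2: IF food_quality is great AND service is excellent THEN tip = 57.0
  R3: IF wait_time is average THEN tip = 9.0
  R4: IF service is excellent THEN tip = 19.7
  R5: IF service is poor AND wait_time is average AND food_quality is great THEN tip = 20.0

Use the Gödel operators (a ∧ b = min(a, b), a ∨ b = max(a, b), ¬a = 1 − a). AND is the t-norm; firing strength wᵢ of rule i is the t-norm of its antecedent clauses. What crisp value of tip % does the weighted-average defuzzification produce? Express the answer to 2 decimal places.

30.40

R1 (z=78.0): great=0.38, long=0.31; AND[min(a, b)] → w = 0.31
R2 (z=57.0): great=0.38, excellent=0.73; AND[min(a, b)] → w = 0.38
R3 (z=9.0): average=0.69 → w = 0.69
R4 (z=19.7): excellent=0.73 → w = 0.73
R5 (z=20.0): poor=0.22, average=0.69, great=0.38; AND[min(a, b)] → w = 0.22
Weighted average = (0.31·78.0 + 0.38·57.0 + 0.69·9.0 + 0.73·19.7 + 0.22·20.0) / (0.31 + 0.38 + 0.69 + 0.73 + 0.22)
  = 70.8310 / 2.3300 = 30.40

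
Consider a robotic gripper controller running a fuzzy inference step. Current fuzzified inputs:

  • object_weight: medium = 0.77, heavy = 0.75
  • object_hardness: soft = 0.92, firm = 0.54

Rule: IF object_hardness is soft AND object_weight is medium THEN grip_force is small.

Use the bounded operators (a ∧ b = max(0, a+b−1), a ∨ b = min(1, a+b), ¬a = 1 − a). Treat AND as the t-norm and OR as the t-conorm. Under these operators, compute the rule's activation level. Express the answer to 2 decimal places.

firing strength: soft=0.92, medium=0.77; AND[max(0, a+b−1)] → w = 0.69

0.69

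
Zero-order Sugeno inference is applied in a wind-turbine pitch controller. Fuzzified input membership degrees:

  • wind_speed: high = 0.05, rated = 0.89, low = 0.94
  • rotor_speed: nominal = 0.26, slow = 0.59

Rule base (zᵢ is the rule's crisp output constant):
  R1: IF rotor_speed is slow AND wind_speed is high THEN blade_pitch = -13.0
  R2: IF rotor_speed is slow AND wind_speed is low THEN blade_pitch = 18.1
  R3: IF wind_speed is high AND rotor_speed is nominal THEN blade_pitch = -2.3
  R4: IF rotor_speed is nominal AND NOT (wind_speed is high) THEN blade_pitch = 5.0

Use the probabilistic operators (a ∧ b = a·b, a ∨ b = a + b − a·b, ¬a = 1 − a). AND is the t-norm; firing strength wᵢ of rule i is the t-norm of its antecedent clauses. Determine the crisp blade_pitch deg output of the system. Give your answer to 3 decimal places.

12.866

R1 (z=-13.0): slow=0.59, high=0.05; AND[a·b] → w = 0.0295
R2 (z=18.1): slow=0.59, low=0.94; AND[a·b] → w = 0.5546
R3 (z=-2.3): high=0.05, nominal=0.26; AND[a·b] → w = 0.0130
R4 (z=5.0): nominal=0.26, ¬high=1−0.05=0.95; AND[a·b] → w = 0.2470
Weighted average = (0.0295·-13.0 + 0.5546·18.1 + 0.0130·-2.3 + 0.2470·5.0) / (0.0295 + 0.5546 + 0.0130 + 0.2470)
  = 10.8599 / 0.8441 = 12.866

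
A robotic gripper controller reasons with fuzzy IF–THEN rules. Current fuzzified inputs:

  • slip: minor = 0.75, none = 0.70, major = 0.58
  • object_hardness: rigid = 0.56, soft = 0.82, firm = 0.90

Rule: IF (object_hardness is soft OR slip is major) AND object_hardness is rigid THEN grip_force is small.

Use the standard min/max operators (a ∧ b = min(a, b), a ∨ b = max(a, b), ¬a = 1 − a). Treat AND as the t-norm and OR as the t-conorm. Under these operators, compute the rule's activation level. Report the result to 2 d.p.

firing strength: (soft=0.82 OR major=0.58) = 0.82; AND[min(a, b)] with rigid=0.56 → w = 0.56

0.56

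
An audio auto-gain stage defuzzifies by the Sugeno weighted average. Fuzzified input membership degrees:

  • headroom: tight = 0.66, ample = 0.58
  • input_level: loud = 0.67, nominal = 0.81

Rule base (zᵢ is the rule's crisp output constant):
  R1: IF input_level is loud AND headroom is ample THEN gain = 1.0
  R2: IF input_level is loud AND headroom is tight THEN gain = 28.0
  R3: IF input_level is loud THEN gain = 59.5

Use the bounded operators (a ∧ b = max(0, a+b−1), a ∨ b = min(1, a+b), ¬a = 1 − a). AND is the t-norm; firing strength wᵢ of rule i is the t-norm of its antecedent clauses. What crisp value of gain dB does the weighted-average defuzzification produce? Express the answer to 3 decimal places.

39.484

R1 (z=1.0): loud=0.67, ample=0.58; AND[max(0, a+b−1)] → w = 0.25
R2 (z=28.0): loud=0.67, tight=0.66; AND[max(0, a+b−1)] → w = 0.33
R3 (z=59.5): loud=0.67 → w = 0.67
Weighted average = (0.25·1.0 + 0.33·28.0 + 0.67·59.5) / (0.25 + 0.33 + 0.67)
  = 49.3550 / 1.2500 = 39.484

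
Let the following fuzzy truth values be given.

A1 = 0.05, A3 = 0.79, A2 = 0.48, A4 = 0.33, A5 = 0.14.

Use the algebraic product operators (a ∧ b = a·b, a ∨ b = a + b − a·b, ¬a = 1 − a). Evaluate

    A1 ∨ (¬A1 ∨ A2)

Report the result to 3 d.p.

¬A1 = 1 − 0.0500 = 0.9500
¬A1 ∨ A2 = a + b − a·b on (0.9500, 0.4800) = 0.9740
A1 ∨ (¬A1 ∨ A2) = a + b − a·b on (0.0500, 0.9740) = 0.9753

0.975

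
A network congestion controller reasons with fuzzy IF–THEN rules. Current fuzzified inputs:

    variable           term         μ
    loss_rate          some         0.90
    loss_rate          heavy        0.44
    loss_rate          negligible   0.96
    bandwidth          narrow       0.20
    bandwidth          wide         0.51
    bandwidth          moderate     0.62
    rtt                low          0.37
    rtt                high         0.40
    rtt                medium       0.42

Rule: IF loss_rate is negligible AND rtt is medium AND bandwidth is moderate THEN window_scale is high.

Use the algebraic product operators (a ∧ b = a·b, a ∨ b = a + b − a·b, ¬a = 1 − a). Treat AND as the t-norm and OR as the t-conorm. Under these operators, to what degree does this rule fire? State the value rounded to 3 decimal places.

firing strength: negligible=0.96, medium=0.42, moderate=0.62; AND[a·b] → w = 0.2500

0.250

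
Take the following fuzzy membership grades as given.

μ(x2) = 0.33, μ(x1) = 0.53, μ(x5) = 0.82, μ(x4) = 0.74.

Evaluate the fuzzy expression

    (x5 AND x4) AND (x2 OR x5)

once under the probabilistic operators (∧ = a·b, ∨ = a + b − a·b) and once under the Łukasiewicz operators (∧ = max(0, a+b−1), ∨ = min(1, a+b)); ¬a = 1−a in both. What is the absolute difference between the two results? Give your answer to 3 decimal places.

0.026

Under probabilistic:
  x5 AND x4 = a·b on (0.8200, 0.7400) = 0.6068
  x2 OR x5 = a + b − a·b on (0.3300, 0.8200) = 0.8794
  (x5 AND x4) AND (x2 OR x5) = a·b on (0.6068, 0.8794) = 0.5336
  → value = 0.5336
Under Łukasiewicz:
  x5 AND x4 = max(0, a+b−1) on (0.82, 0.74) = 0.56
  x2 OR x5 = min(1, a+b) on (0.33, 0.82) = 1.00
  (x5 AND x4) AND (x2 OR x5) = max(0, a+b−1) on (0.56, 1.00) = 0.56
  → value = 0.5600
|0.5336 − 0.5600| = 0.026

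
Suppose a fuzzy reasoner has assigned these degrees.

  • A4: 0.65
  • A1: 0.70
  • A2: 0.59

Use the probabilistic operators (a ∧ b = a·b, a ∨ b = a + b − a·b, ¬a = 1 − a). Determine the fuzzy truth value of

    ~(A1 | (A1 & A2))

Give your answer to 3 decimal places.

A1 & A2 = a·b on (0.7000, 0.5900) = 0.4130
A1 | (A1 & A2) = a + b − a·b on (0.7000, 0.4130) = 0.8239
~(A1 | (A1 & A2)) = 1 − 0.8239 = 0.1761

0.176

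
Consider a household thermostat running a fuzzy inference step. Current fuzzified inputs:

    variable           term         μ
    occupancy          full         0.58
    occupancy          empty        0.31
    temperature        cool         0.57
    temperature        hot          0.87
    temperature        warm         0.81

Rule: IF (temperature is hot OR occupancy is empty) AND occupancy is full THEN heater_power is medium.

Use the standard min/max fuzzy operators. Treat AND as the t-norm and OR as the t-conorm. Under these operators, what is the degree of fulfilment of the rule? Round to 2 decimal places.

0.58

firing strength: (hot=0.87 OR empty=0.31) = 0.87; AND[min(a, b)] with full=0.58 → w = 0.58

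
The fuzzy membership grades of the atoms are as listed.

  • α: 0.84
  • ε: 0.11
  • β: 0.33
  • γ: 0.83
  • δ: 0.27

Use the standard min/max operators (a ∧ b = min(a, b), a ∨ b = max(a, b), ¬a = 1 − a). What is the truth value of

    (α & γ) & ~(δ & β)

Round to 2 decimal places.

α & γ = min(a, b) on (0.84, 0.83) = 0.83
δ & β = min(a, b) on (0.27, 0.33) = 0.27
~(δ & β) = 1 − 0.27 = 0.73
(α & γ) & ~(δ & β) = min(a, b) on (0.83, 0.73) = 0.73

0.73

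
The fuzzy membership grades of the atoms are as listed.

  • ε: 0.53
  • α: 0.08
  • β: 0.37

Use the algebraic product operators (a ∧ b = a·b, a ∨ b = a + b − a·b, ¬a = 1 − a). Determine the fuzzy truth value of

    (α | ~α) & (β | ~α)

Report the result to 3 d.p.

~α = 1 − 0.0800 = 0.9200
α | ~α = a + b − a·b on (0.0800, 0.9200) = 0.9264
~α = 1 − 0.0800 = 0.9200
β | ~α = a + b − a·b on (0.3700, 0.9200) = 0.9496
(α | ~α) & (β | ~α) = a·b on (0.9264, 0.9496) = 0.8797

0.880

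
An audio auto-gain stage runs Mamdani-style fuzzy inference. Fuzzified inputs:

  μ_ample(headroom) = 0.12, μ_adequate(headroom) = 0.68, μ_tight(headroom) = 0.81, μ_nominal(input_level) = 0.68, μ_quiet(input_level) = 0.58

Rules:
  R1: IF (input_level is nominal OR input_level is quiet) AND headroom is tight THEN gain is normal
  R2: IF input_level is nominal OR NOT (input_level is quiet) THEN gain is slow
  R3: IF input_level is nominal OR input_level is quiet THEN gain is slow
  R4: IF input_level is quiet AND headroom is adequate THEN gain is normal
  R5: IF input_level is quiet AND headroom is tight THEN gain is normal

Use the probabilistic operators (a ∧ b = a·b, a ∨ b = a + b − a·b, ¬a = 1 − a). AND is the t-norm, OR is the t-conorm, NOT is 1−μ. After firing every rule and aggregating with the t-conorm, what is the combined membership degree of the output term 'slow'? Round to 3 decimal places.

R1: (nominal=0.68 OR quiet=0.58) = 0.8656; AND[a·b] with tight=0.81 → w = 0.7011
R2: nominal=0.68, ¬quiet=1−0.58=0.42; OR[a + b − a·b] → w = 0.8144
R3: nominal=0.68, quiet=0.58; OR[a + b − a·b] → w = 0.8656
R4: quiet=0.58, adequate=0.68; AND[a·b] → w = 0.3944
R5: quiet=0.58, tight=0.81; AND[a·b] → w = 0.4698
Rules with consequent 'slow': {R2, R3} → strengths 0.8144, 0.8656
Aggregate via t-conorm [a + b − a·b]: 0.9751

0.975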